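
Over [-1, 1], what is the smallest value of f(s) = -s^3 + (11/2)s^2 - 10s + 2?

-7/2

Differentiating, f'(s) = -3s^2 + 11s - 10; which has no zeros in [-1, 1].
Compare values at every candidate in [-1, 1]: f(-1) = 37/2; f(1) = -7/2.
The minimum over the interval is -7/2, attained at s = 1.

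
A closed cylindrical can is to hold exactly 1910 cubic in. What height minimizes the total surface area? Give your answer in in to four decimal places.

13.4477

With radius r and height h, πr²h = 1910 so h = 1910/(πr²), and S(r) = 2πr² + 2πrh = 2πr² + 2·1910/r.
S'(r) = 4πr − 2·1910/r² = 0 ⇒ r³ = 1910/(2π), so r ≈ 6.7238 and h = 2r ≈ 13.4477.
S''(r) = 4π + 4·1910/r³ > 0, so this is the minimum; S ≈ 852.1907.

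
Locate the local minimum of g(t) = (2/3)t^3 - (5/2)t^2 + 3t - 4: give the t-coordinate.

Critical points: g'(t) = 2t^2 - 5t + 3 vanishes at t = 1, 3/2.
Since g''(t) = 4t - 5, we get g''(1) = -1 < 0 ⇒ local maximum; g''(3/2) = 1 > 0 ⇒ local minimum.
Thus g has its local minimum at t = 3/2, with value -23/8.

3/2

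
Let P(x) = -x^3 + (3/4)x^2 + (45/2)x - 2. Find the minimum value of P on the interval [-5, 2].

-607/16

P'(x) = -3x^2 + (3/2)x + 45/2, whose only zero in [-5, 2] is x = -5/2.
Evaluating at the critical points and endpoints: P(-5) = 117/4; P(-5/2) = -607/16; P(2) = 38.
The minimum over the interval is -607/16, attained at x = -5/2.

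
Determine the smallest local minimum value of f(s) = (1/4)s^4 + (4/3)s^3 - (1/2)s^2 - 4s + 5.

-25/3

f'(s) = s^3 + 4s^2 - s - 4 = 0 at s = -4, -1, 1.
Since f''(s) = 3s^2 + 8s - 1, we get f''(-4) = 15 > 0 ⇒ local minimum; f''(-1) = -6 < 0 ⇒ local maximum; f''(1) = 10 > 0 ⇒ local minimum.
So the smallest local minimum value is f(-4) = -25/3.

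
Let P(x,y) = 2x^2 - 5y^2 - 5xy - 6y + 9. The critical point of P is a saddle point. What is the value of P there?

657/65

∂P/∂x = 4x - 5y = 0 and ∂P/∂y = -5x - 10y - 6 = 0, so (x, y) = (-6/13, -24/65).
The Hessian has P_{xx} = 4, P_{yy} = -10, P_{xy} = -5, giving D = -65 < 0, so the point is a saddle point.
P(-6/13, -24/65) = 657/65.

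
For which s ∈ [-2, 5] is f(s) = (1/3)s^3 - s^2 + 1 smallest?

f'(s) = s^2 - 2s, which vanishes at s = 0 and s = 2.
Candidates: f(-2) = -17/3, f(0) = 1, f(2) = -1/3, f(5) = 53/3.
The minimum over the interval is -17/3, attained at s = -2.

-2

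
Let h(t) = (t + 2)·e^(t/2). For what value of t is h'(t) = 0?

Differentiating with the product rule gives h'(t) = ((1/2)t + 2)·e^(t/2). Since e^(t/2) > 0, the only critical point is t = -4.
h''(-4) has the same sign as 1/2 > 0, so this is a local minimum.
h(-4) = (-2)·e^(-2) ≈ -0.2707.

-4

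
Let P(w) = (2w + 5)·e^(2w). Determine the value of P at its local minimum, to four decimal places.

By the product rule, P'(w) = (4w + 12)·e^(2w). Since e^(2w) > 0, the only critical point is w = -3.
P''(-3) has the same sign as 4 > 0, so this is a local minimum.
P(-3) = (-1)·e^(-6) ≈ -0.0025.

-0.0025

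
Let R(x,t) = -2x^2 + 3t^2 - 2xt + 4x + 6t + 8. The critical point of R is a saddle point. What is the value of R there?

62/7

∂R/∂x = -4x - 2t + 4 = 0 and ∂R/∂t = -2x + 6t + 6 = 0, so (x, t) = (9/7, -4/7).
The Hessian has R_{xx} = -4, R_{tt} = 6, R_{xt} = -2, giving D = -28 < 0, so the point is a saddle point.
R(9/7, -4/7) = 62/7.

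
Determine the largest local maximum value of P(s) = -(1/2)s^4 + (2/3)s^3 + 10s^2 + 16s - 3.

P'(s) = -2s^3 + 2s^2 + 20s + 16. Setting P'(s) = 0 gives s ∈ {-2, -1, 4}.
P''(s) = -6s^2 + 4s + 20. P''(-2) = -12 < 0 ⇒ local maximum; P''(-1) = 10 > 0 ⇒ local minimum; P''(4) = -60 < 0 ⇒ local maximum.
Thus P has its largest local maximum at s = 4, with value 407/3.

407/3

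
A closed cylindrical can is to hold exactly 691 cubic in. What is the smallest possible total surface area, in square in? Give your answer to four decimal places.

With radius r and height h, πr²h = 691 so h = 691/(πr²), and S(r) = 2πr² + 2πrh = 2πr² + 2·691/r.
S'(r) = 4πr − 2·691/r² = 0 ⇒ r³ = 691/(2π), so r ≈ 4.7911 and h = 2r ≈ 9.5821.
S''(r) = 4π + 4·691/r³ > 0, so this is the minimum; S ≈ 432.6798.

432.6798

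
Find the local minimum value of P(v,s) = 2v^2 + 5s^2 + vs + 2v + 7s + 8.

16/3

∂P/∂v = 4v + s + 2 = 0 and ∂P/∂s = v + 10s + 7 = 0, so (v, s) = (-1/3, -2/3).
The Hessian has P_{vv} = 4, P_{ss} = 10, P_{vs} = 1, giving D = 39 > 0 with P_{vv} > 0, so the point is a local minimum.
P(-1/3, -2/3) = 16/3.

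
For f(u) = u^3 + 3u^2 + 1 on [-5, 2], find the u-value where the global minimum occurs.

The derivative is 3u^2 + 6u, which vanishes at u = -2 and u = 0.
Evaluating at the critical points and endpoints: f(-5) = -49; f(-2) = 5; f(0) = 1; f(2) = 21.
The minimum over the interval is -49, attained at u = -5.

-5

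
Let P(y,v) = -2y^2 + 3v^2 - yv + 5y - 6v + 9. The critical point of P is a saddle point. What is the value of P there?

∂P/∂y = -4y - v + 5 = 0 and ∂P/∂v = -y + 6v - 6 = 0, so (y, v) = (24/25, 29/25).
The Hessian has P_{yy} = -4, P_{vv} = 6, P_{yv} = -1, giving D = -25 < 0, so the point is a saddle point.
P(24/25, 29/25) = 198/25.

198/25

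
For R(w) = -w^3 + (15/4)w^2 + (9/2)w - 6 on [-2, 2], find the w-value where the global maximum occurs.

R'(w) = -3w^2 + (15/2)w + 9/2, whose only zero in [-2, 2] is w = -1/2.
Evaluating at the critical points and endpoints: R(-2) = 8,  R(-1/2) = -115/16,  R(2) = 10.
The maximum over the interval is 10, attained at w = 2.

2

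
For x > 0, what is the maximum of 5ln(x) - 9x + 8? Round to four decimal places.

0.0611

f'(x) = 5/x − 9 = 0 gives x = 5/9.
f''(x) = -5/x², which is negative for x > 0, so this is a local maximum.
f(5/9) = 5·ln(5/9) - 5 + 8 ≈ 0.0611.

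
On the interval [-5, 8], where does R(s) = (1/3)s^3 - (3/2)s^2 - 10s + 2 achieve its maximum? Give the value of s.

-2

R'(s) = s^2 - 3s - 10, which vanishes at s = -2 and s = 5.
Evaluating at the critical points and endpoints: R(-5) = -163/6; R(-2) = 40/3; R(5) = -263/6; R(8) = -10/3.
So the maximum is R(-2) = 40/3.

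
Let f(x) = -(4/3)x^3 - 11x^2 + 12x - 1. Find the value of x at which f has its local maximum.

Critical points: f'(x) = -4x^2 - 22x + 12 vanishes at x = -6, 1/2.
Second-derivative test with f''(x) = -8x - 22: f''(-6) = 26 > 0 ⇒ local minimum; f''(1/2) = -26 < 0 ⇒ local maximum.
So the local maximum value is f(1/2) = 25/12.

1/2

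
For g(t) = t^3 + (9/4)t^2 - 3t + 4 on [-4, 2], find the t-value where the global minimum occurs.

-4

Differentiating, g'(t) = 3t^2 + (9/2)t - 3; which vanishes at t = -2 and t = 1/2.
Evaluating at the critical points and endpoints: g(-4) = -12; g(-2) = 11; g(1/2) = 51/16; g(2) = 15.
The minimum over the interval is -12, attained at t = -4.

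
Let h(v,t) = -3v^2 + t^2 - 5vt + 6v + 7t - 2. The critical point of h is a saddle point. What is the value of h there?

25/37

∂h/∂v = -6v - 5t + 6 = 0 and ∂h/∂t = -5v + 2t + 7 = 0, so (v, t) = (47/37, -12/37).
The Hessian has h_{vv} = -6, h_{tt} = 2, h_{vt} = -5, giving D = -37 < 0, so the point is a saddle point.
h(47/37, -12/37) = 25/37.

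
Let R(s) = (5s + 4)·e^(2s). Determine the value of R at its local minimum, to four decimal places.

Differentiating with the product rule gives R'(s) = (10s + 13)·e^(2s). Since e^(2s) > 0, the only critical point is s = -13/10.
R''(-13/10) has the same sign as 10 > 0, so this is a local minimum.
R(-13/10) = (-5/2)·e^(-13/5) ≈ -0.1857.

-0.1857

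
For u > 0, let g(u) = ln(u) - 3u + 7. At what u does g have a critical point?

g'(u) = 1/u − 3 = 0 gives u = 1/3.
g''(u) = -1/u², which is negative for u > 0, so this is a local maximum.
g(1/3) = 1·ln(1/3) - 1 + 7 ≈ 4.9014.

1/3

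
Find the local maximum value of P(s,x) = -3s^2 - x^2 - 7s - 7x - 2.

43/3

∂P/∂s = -6s - 7 = 0 and ∂P/∂x = -2x - 7 = 0, so (s, x) = (-7/6, -7/2).
The Hessian has P_{ss} = -6, P_{xx} = -2, P_{sx} = 0, giving D = 12 > 0 with P_{ss} < 0, so the point is a local maximum.
P(-7/6, -7/2) = 43/3.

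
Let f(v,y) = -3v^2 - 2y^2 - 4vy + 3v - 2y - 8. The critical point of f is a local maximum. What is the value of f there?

-5/4

∂f/∂v = -6v - 4y + 3 = 0 and ∂f/∂y = -4v - 4y - 2 = 0, so (v, y) = (5/2, -3).
The Hessian has f_{vv} = -6, f_{yy} = -4, f_{vy} = -4, giving D = 8 > 0 with f_{vv} < 0, so the point is a local maximum.
f(5/2, -3) = -5/4.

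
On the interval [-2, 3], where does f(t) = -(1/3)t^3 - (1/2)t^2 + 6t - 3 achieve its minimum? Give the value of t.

-2

Differentiating, f'(t) = -t^2 - t + 6; whose only zero in [-2, 3] is t = 2.
Evaluating at the critical points and endpoints: f(-2) = -43/3; f(2) = 13/3; f(3) = 3/2.
The minimum over the interval is -43/3, attained at t = -2.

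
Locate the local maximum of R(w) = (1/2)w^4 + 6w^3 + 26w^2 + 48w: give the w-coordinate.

R'(w) = 2w^3 + 18w^2 + 52w + 48. Setting R'(w) = 0 gives w ∈ {-4, -3, -2}.
Second-derivative test with R''(w) = 6w^2 + 36w + 52: R''(-4) = 4 > 0 ⇒ local minimum; R''(-3) = -2 < 0 ⇒ local maximum; R''(-2) = 4 > 0 ⇒ local minimum.
So the local maximum value is R(-3) = -63/2.

-3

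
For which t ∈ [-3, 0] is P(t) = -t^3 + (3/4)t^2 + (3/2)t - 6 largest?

The derivative is -3t^2 + (3/2)t + 3/2, whose only zero in [-3, 0] is t = -1/2.
Compare values at every candidate in [-3, 0]: P(-3) = 93/4, P(-1/2) = -103/16, P(0) = -6.
So the maximum is P(-3) = 93/4.

-3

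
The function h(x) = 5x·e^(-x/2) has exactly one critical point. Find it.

By the product rule, h'(x) = (-(5/2)x + 5)·e^(-x/2). Since e^(-x/2) > 0, the only critical point is x = 2.
h''(2) has the same sign as -5/2 < 0, so this is a local maximum.
h(2) = (10)·e^(-1) ≈ 3.6788.

2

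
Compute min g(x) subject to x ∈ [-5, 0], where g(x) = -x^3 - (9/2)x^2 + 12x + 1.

The derivative is -3x^2 - 9x + 12, whose only zero in [-5, 0] is x = -4.
Candidates: g(-5) = -93/2, g(-4) = -55, g(0) = 1.
So the minimum is g(-4) = -55.

-55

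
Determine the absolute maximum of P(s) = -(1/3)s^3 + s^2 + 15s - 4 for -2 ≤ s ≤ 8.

Differentiating, P'(s) = -s^2 + 2s + 15; whose only zero in [-2, 8] is s = 5.
Compare values at every candidate in [-2, 8]: P(-2) = -82/3,  P(5) = 163/3,  P(8) = 28/3.
So the maximum is P(5) = 163/3.

163/3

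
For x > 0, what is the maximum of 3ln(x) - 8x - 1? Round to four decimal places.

f'(x) = 3/x − 8 = 0 gives x = 3/8.
f''(x) = -3/x², which is negative for x > 0, so this is a local maximum.
f(3/8) = 3·ln(3/8) - 3 - 1 ≈ -6.9425.

-6.9425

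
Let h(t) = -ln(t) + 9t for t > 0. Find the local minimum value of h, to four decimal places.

h'(t) = -1/t + 9 = 0 gives t = 1/9.
h''(t) = 1/t², which is positive for t > 0, so this is a local minimum.
h(1/9) = -1·ln(1/9) + 1 ≈ 3.1972.

3.1972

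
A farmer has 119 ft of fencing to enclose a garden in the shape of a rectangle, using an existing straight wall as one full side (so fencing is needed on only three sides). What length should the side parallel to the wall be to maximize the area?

119/2

Let the sides perpendicular to the wall have length x and the parallel side y, so 2x + y = 119 and the area is A = xy = x(119 − 2x).
A'(x) = 119 − 4x = 0 gives x = 119/4, and A''(x) = −4 < 0 confirms a maximum.
Then y = 119 − 2·119/4 = 119/2 and A = 14161/8.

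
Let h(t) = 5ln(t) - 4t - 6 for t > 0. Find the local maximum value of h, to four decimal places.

-9.8843

h'(t) = 5/t − 4 = 0 gives t = 5/4.
h''(t) = -5/t², which is negative for t > 0, so this is a local maximum.
h(5/4) = 5·ln(5/4) - 5 - 6 ≈ -9.8843.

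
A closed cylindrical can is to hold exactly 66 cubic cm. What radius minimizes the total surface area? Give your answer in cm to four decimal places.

2.1901

With radius r and height h, πr²h = 66 so h = 66/(πr²), and S(r) = 2πr² + 2πrh = 2πr² + 2·66/r.
S'(r) = 4πr − 2·66/r² = 0 ⇒ r³ = 66/(2π), so r ≈ 2.1901 and h = 2r ≈ 4.3801.
S''(r) = 4π + 4·66/r³ > 0, so this is the minimum; S ≈ 90.4088.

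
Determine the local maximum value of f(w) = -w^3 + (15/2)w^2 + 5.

135/2

f'(w) = -3w^2 + 15w. Setting f'(w) = 0 gives w ∈ {0, 5}.
Second-derivative test with f''(w) = -6w + 15: f''(0) = 15 > 0 ⇒ local minimum; f''(5) = -15 < 0 ⇒ local maximum.
The local maximum is f(5) = 135/2.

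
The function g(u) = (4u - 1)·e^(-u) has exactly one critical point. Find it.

5/4

g'(u) = 4·e^(-u) + (4u - 1)·(-1)·e^(-u) = (-4u + 5)·e^(-u). Since e^(-u) > 0, the only critical point is u = 5/4.
g''(5/4) has the same sign as -4 < 0, so this is a local maximum.
g(5/4) = (4)·e^(-5/4) ≈ 1.1460.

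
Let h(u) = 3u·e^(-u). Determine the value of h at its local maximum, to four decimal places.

1.1036

By the product rule, h'(u) = (-3u + 3)·e^(-u). Since e^(-u) > 0, the only critical point is u = 1.
h''(1) has the same sign as -3 < 0, so this is a local maximum.
h(1) = (3)·e^(-1) ≈ 1.1036.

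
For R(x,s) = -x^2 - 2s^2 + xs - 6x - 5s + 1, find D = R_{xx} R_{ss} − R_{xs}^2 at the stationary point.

∂R/∂x = -2x + s - 6 = 0 and ∂R/∂s = x - 4s - 5 = 0, so (x, s) = (-29/7, -16/7).
The Hessian has R_{xx} = -2, R_{ss} = -4, R_{xs} = 1, giving D = 7 > 0 with R_{xx} < 0, so the point is a local maximum.
D = (-2)·(-4) − (1)^2 = 7.

7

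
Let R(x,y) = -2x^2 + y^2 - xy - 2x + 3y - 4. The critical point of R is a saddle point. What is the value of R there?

∂R/∂x = -4x - y - 2 = 0 and ∂R/∂y = -x + 2y + 3 = 0, so (x, y) = (-1/9, -14/9).
The Hessian has R_{xx} = -4, R_{yy} = 2, R_{xy} = -1, giving D = -9 < 0, so the point is a saddle point.
R(-1/9, -14/9) = -56/9.

-56/9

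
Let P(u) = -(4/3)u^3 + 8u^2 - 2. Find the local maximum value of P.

Critical points: P'(u) = -4u^2 + 16u vanishes at u = 0, 4.
Since P''(u) = -8u + 16, we get P''(0) = 16 > 0 ⇒ local minimum; P''(4) = -16 < 0 ⇒ local maximum.
So the local maximum value is P(4) = 122/3.

122/3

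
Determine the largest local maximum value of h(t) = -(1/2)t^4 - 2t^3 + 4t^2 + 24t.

h'(t) = -2t^3 - 6t^2 + 8t + 24 = 0 at t = -3, -2, 2.
Since h''(t) = -6t^2 - 12t + 8, we get h''(-3) = -10 < 0 ⇒ local maximum; h''(-2) = 8 > 0 ⇒ local minimum; h''(2) = -40 < 0 ⇒ local maximum.
So the largest local maximum value is h(2) = 40.

40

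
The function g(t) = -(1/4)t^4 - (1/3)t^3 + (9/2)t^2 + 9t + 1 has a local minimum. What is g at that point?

g'(t) = -t^3 - t^2 + 9t + 9. Setting g'(t) = 0 gives t ∈ {-3, -1, 3}.
g''(t) = -3t^2 - 2t + 9. g''(-3) = -12 < 0 ⇒ local maximum; g''(-1) = 8 > 0 ⇒ local minimum; g''(3) = -24 < 0 ⇒ local maximum.
The local minimum is g(-1) = -41/12.

-41/12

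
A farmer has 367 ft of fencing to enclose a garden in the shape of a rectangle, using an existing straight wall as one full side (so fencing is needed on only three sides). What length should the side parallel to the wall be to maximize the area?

367/2

Let the sides perpendicular to the wall have length x and the parallel side y, so 2x + y = 367 and the area is A = xy = x(367 − 2x).
A'(x) = 367 − 4x = 0 gives x = 367/4, and A''(x) = −4 < 0 confirms a maximum.
Then y = 367 − 2·367/4 = 367/2 and A = 134689/8.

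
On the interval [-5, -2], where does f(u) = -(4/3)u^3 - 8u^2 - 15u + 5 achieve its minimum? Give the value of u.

-5/2

f'(u) = -4u^2 - 16u - 15, whose only zero in [-5, -2] is u = -5/2.
Candidates: f(-5) = 140/3,  f(-5/2) = 40/3,  f(-2) = 41/3.
So the minimum is f(-5/2) = 40/3.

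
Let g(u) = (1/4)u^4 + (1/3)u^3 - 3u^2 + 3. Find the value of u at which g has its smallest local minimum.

-3

g'(u) = u^3 + u^2 - 6u. Setting g'(u) = 0 gives u ∈ {-3, 0, 2}.
g''(u) = 3u^2 + 2u - 6. g''(-3) = 15 > 0 ⇒ local minimum; g''(0) = -6 < 0 ⇒ local maximum; g''(2) = 10 > 0 ⇒ local minimum.
The smallest local minimum is g(-3) = -51/4.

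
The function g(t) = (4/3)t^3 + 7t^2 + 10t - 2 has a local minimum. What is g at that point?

g'(t) = 4t^2 + 14t + 10 = 0 at t = -5/2, -1.
Second-derivative test with g''(t) = 8t + 14: g''(-5/2) = -6 < 0 ⇒ local maximum; g''(-1) = 6 > 0 ⇒ local minimum.
So the local minimum value is g(-1) = -19/3.

-19/3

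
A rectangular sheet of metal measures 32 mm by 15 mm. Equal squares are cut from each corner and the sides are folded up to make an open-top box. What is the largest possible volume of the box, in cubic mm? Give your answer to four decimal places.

With cut size x, the volume is V(x) = x(32 − 2x)(15 − 2x) for 0 < x < 7.5.
V'(x) = 12x^2 − 188x + 480. Setting V'(x) = 0 gives x ≈ 3.2115 (the root in (0, 7.5)).
V''(x) = 24x − 188 is negative there, so this is the maximum; V ≈ 704.5194.

704.5194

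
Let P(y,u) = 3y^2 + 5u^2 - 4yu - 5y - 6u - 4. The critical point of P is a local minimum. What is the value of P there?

∂P/∂y = 6y - 4u - 5 = 0 and ∂P/∂u = -4y + 10u - 6 = 0, so (y, u) = (37/22, 14/11).
The Hessian has P_{yy} = 6, P_{uu} = 10, P_{yu} = -4, giving D = 44 > 0 with P_{yy} > 0, so the point is a local minimum.
P(37/22, 14/11) = -529/44.

-529/44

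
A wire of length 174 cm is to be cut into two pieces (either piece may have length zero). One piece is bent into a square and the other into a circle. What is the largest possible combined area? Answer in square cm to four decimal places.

Let x be the length used for the square. Square side x/4; circle radius (174−x)/(2π).
A(x) = (x/4)² + π·((174−x)/(2π))² = x²/16 + (174−x)²/(4π) for 0 ≤ x ≤ 174. A'(x) = x/8 − (174−x)/(2π) = 0 gives x = 4·174/(π+4) ≈ 97.4573.
A'' > 0, so the interior critical point is a minimum; the maximum is at an endpoint. A(0) = 2409.2875 and A(174) = 1892.2500, so the largest area is 2409.2875.

2409.2875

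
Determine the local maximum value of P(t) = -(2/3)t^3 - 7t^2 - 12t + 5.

Critical points: P'(t) = -2t^2 - 14t - 12 vanishes at t = -6, -1.
Second-derivative test with P''(t) = -4t - 14: P''(-6) = 10 > 0 ⇒ local minimum; P''(-1) = -10 < 0 ⇒ local maximum.
The local maximum is P(-1) = 32/3.

32/3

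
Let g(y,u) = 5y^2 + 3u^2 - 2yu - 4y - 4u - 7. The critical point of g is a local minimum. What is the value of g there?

∂g/∂y = 10y - 2u - 4 = 0 and ∂g/∂u = -2y + 6u - 4 = 0, so (y, u) = (4/7, 6/7).
The Hessian has g_{yy} = 10, g_{uu} = 6, g_{yu} = -2, giving D = 56 > 0 with g_{yy} > 0, so the point is a local minimum.
g(4/7, 6/7) = -69/7.

-69/7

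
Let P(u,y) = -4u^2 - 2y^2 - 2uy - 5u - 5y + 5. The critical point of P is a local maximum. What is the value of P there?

∂P/∂u = -8u - 2y - 5 = 0 and ∂P/∂y = -2u - 4y - 5 = 0, so (u, y) = (-5/14, -15/14).
The Hessian has P_{uu} = -8, P_{yy} = -4, P_{uy} = -2, giving D = 28 > 0 with P_{uu} < 0, so the point is a local maximum.
P(-5/14, -15/14) = 60/7.

60/7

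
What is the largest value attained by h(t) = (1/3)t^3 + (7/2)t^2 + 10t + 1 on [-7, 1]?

Differentiating, h'(t) = t^2 + 7t + 10; which vanishes at t = -5 and t = -2.
Candidates: h(-7) = -71/6,  h(-5) = -19/6,  h(-2) = -23/3,  h(1) = 89/6.
So the maximum is h(1) = 89/6.

89/6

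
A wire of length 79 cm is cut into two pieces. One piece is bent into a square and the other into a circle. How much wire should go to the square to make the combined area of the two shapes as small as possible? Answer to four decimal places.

Let x be the length used for the square. Square side x/4; circle radius (79−x)/(2π).
A(x) = (x/4)² + π·((79−x)/(2π))² = x²/16 + (79−x)²/(4π) for 0 ≤ x ≤ 79. A'(x) = x/8 − (79−x)/(2π) = 0 gives x = 4·79/(π+4) ≈ 44.2478.
A'' = 1/8 + 1/(2π) > 0, so this gives the minimum combined area; x ≈ 44.2478 cm to the square.

44.2478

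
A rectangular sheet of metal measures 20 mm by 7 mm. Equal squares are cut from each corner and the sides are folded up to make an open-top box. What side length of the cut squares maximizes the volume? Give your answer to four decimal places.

With cut size x, the volume is V(x) = x(20 − 2x)(7 − 2x) for 0 < x < 3.5.
V'(x) = 12x^2 − 108x + 140. Setting V'(x) = 0 gives x ≈ 1.5703 (the root in (0, 3.5)).
V''(x) = 24x − 108 is negative there, so this is the maximum; V ≈ 102.1750.

1.5703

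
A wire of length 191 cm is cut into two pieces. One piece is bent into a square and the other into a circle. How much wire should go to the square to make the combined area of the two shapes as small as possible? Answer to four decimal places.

Let x be the length used for the square. Square side x/4; circle radius (191−x)/(2π).
A(x) = (x/4)² + π·((191−x)/(2π))² = x²/16 + (191−x)²/(4π) for 0 ≤ x ≤ 191. A'(x) = x/8 − (191−x)/(2π) = 0 gives x = 4·191/(π+4) ≈ 106.9789.
A'' = 1/8 + 1/(2π) > 0, so this gives the minimum combined area; x ≈ 106.9789 cm to the square.

106.9789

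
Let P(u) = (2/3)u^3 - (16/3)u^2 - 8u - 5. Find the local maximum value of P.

-181/81

Critical points: P'(u) = 2u^2 - (32/3)u - 8 vanishes at u = -2/3, 6.
P''(u) = 4u - 32/3. P''(-2/3) = -40/3 < 0 ⇒ local maximum; P''(6) = 40/3 > 0 ⇒ local minimum.
So the local maximum value is P(-2/3) = -181/81.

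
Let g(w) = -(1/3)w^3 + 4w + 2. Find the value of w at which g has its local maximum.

2

g'(w) = -w^2 + 4 = 0 at w = -2, 2.
Since g''(w) = -2w, we get g''(-2) = 4 > 0 ⇒ local minimum; g''(2) = -4 < 0 ⇒ local maximum.
The local maximum is g(2) = 22/3.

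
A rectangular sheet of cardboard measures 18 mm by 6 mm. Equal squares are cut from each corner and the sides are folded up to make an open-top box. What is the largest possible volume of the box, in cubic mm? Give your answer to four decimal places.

With cut size x, the volume is V(x) = x(18 − 2x)(6 − 2x) for 0 < x < 3.
V'(x) = 12x^2 − 96x + 108. Setting V'(x) = 0 gives x ≈ 1.3542 (the root in (0, 3)).
V''(x) = 24x − 96 is negative there, so this is the maximum; V ≈ 68.1621.

68.1621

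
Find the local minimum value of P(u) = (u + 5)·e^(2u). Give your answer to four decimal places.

By the product rule, P'(u) = (2u + 11)·e^(2u). Since e^(2u) > 0, the only critical point is u = -11/2.
P''(-11/2) has the same sign as 2 > 0, so this is a local minimum.
P(-11/2) = (-1/2)·e^(-11) ≈ -0.0000.

-0.0000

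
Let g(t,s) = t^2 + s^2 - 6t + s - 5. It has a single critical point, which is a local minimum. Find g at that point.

-57/4

∂g/∂t = 2t - 6 = 0 and ∂g/∂s = 2s + 1 = 0, so (t, s) = (3, -1/2).
The Hessian has g_{tt} = 2, g_{ss} = 2, g_{ts} = 0, giving D = 4 > 0 with g_{tt} > 0, so the point is a local minimum.
g(3, -1/2) = -57/4.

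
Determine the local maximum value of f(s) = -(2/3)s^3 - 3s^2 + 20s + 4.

80/3

Critical points: f'(s) = -2s^2 - 6s + 20 vanishes at s = -5, 2.
f''(s) = -4s - 6. f''(-5) = 14 > 0 ⇒ local minimum; f''(2) = -14 < 0 ⇒ local maximum.
The local maximum is f(2) = 80/3.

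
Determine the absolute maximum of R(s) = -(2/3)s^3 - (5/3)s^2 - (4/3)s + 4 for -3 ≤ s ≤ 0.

The derivative is -2s^2 - (10/3)s - 4/3, which vanishes at s = -1 and s = -2/3.
Candidates: R(-3) = 11; R(-1) = 13/3; R(-2/3) = 352/81; R(0) = 4.
Hence the absolute maximum is 11 at s = -3.

11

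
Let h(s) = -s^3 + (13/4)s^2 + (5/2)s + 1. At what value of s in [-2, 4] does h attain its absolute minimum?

h'(s) = -3s^2 + (13/2)s + 5/2, which vanishes at s = -1/3 and s = 5/2.
Evaluating at the critical points and endpoints: h(-2) = 17; h(-1/3) = 61/108; h(5/2) = 191/16; h(4) = -1.
So the minimum is h(4) = -1.

4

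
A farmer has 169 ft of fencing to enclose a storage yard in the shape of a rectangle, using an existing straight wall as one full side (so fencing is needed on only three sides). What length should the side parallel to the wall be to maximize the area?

169/2

Let the sides perpendicular to the wall have length x and the parallel side y, so 2x + y = 169 and the area is A = xy = x(169 − 2x).
A'(x) = 169 − 4x = 0 gives x = 169/4, and A''(x) = −4 < 0 confirms a maximum.
Then y = 169 − 2·169/4 = 169/2 and A = 28561/8.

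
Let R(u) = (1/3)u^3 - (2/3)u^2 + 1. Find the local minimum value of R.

49/81

Critical points: R'(u) = u^2 - (4/3)u vanishes at u = 0, 4/3.
R''(u) = 2u - 4/3. R''(0) = -4/3 < 0 ⇒ local maximum; R''(4/3) = 4/3 > 0 ⇒ local minimum.
So the local minimum value is R(4/3) = 49/81.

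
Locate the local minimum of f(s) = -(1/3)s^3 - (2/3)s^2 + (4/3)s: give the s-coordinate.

-2

Critical points: f'(s) = -s^2 - (4/3)s + 4/3 vanishes at s = -2, 2/3.
Second-derivative test with f''(s) = -2s - 4/3: f''(-2) = 8/3 > 0 ⇒ local minimum; f''(2/3) = -8/3 < 0 ⇒ local maximum.
Thus f has its local minimum at s = -2, with value -8/3.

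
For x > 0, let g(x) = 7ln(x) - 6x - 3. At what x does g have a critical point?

7/6

g'(x) = 7/x − 6 = 0 gives x = 7/6.
g''(x) = -7/x², which is negative for x > 0, so this is a local maximum.
g(7/6) = 7·ln(7/6) - 7 - 3 ≈ -8.9209.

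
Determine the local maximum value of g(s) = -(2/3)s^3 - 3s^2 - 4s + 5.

20/3

g'(s) = -2s^2 - 6s - 4 = 0 at s = -2, -1.
g''(s) = -4s - 6. g''(-2) = 2 > 0 ⇒ local minimum; g''(-1) = -2 < 0 ⇒ local maximum.
So the local maximum value is g(-1) = 20/3.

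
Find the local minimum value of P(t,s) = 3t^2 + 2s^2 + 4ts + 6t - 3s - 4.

∂P/∂t = 6t + 4s + 6 = 0 and ∂P/∂s = 4t + 4s - 3 = 0, so (t, s) = (-9/2, 21/4).
The Hessian has P_{tt} = 6, P_{ss} = 4, P_{ts} = 4, giving D = 8 > 0 with P_{tt} > 0, so the point is a local minimum.
P(-9/2, 21/4) = -203/8.

-203/8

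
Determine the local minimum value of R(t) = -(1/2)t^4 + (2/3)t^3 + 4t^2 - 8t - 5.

R'(t) = -2t^3 + 2t^2 + 8t - 8. Setting R'(t) = 0 gives t ∈ {-2, 1, 2}.
Second-derivative test with R''(t) = -6t^2 + 4t + 8: R''(-2) = -24 < 0 ⇒ local maximum; R''(1) = 6 > 0 ⇒ local minimum; R''(2) = -8 < 0 ⇒ local maximum.
The local minimum is R(1) = -53/6.

-53/6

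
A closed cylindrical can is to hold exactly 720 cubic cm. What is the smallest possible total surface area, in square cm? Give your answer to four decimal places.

444.7025

With radius r and height h, πr²h = 720 so h = 720/(πr²), and S(r) = 2πr² + 2πrh = 2πr² + 2·720/r.
S'(r) = 4πr − 2·720/r² = 0 ⇒ r³ = 720/(2π), so r ≈ 4.8572 and h = 2r ≈ 9.7144.
S''(r) = 4π + 4·720/r³ > 0, so this is the minimum; S ≈ 444.7025.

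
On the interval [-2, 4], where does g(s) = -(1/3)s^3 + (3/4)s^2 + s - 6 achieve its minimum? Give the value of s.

4

g'(s) = -s^2 + (3/2)s + 1, which vanishes at s = -1/2 and s = 2.
Evaluating at the critical points and endpoints: g(-2) = -7/3, g(-1/2) = -301/48, g(2) = -11/3, g(4) = -34/3.
Hence the absolute minimum is -34/3 at s = 4.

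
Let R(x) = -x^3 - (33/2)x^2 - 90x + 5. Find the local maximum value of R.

R'(x) = -3x^2 - 33x - 90. Setting R'(x) = 0 gives x ∈ {-6, -5}.
Second-derivative test with R''(x) = -6x - 33: R''(-6) = 3 > 0 ⇒ local minimum; R''(-5) = -3 < 0 ⇒ local maximum.
Thus R has its local maximum at x = -5, with value 335/2.

335/2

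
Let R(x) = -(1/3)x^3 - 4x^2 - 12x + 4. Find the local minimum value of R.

Critical points: R'(x) = -x^2 - 8x - 12 vanishes at x = -6, -2.
Second-derivative test with R''(x) = -2x - 8: R''(-6) = 4 > 0 ⇒ local minimum; R''(-2) = -4 < 0 ⇒ local maximum.
Thus R has its local minimum at x = -6, with value 4.

4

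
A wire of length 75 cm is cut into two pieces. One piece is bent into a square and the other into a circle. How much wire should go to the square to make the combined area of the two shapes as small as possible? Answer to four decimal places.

Let x be the length used for the square. Square side x/4; circle radius (75−x)/(2π).
A(x) = (x/4)² + π·((75−x)/(2π))² = x²/16 + (75−x)²/(4π) for 0 ≤ x ≤ 75. A'(x) = x/8 − (75−x)/(2π) = 0 gives x = 4·75/(π+4) ≈ 42.0074.
A'' = 1/8 + 1/(2π) > 0, so this gives the minimum combined area; x ≈ 42.0074 cm to the square.

42.0074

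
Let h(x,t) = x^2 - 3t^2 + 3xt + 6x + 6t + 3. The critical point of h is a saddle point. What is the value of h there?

∂h/∂x = 2x + 3t + 6 = 0 and ∂h/∂t = 3x - 6t + 6 = 0, so (x, t) = (-18/7, -2/7).
The Hessian has h_{xx} = 2, h_{tt} = -6, h_{xt} = 3, giving D = -21 < 0, so the point is a saddle point.
h(-18/7, -2/7) = -39/7.

-39/7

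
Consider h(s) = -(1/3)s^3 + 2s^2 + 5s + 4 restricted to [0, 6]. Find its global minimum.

4

The derivative is -s^2 + 4s + 5, whose only zero in [0, 6] is s = 5.
Evaluating at the critical points and endpoints: h(0) = 4, h(5) = 112/3, h(6) = 34.
So the minimum is h(0) = 4.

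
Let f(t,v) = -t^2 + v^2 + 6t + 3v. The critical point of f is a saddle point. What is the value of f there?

27/4

∂f/∂t = -2t + 6 = 0 and ∂f/∂v = 2v + 3 = 0, so (t, v) = (3, -3/2).
The Hessian has f_{tt} = -2, f_{vv} = 2, f_{tv} = 0, giving D = -4 < 0, so the point is a saddle point.
f(3, -3/2) = 27/4.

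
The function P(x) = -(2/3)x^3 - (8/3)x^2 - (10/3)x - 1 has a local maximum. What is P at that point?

P'(x) = -2x^2 - (16/3)x - 10/3. Setting P'(x) = 0 gives x ∈ {-5/3, -1}.
Second-derivative test with P''(x) = -4x - 16/3: P''(-5/3) = 4/3 > 0 ⇒ local minimum; P''(-1) = -4/3 < 0 ⇒ local maximum.
Thus P has its local maximum at x = -1, with value 1/3.

1/3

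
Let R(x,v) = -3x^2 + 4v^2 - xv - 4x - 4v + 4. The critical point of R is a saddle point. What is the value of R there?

∂R/∂x = -6x - v - 4 = 0 and ∂R/∂v = -x + 8v - 4 = 0, so (x, v) = (-36/49, 20/49).
The Hessian has R_{xx} = -6, R_{vv} = 8, R_{xv} = -1, giving D = -49 < 0, so the point is a saddle point.
R(-36/49, 20/49) = 228/49.

228/49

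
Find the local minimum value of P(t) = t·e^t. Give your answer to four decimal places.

By the product rule, P'(t) = (t + 1)·e^t. Since e^t > 0, the only critical point is t = -1.
P''(-1) has the same sign as 1 > 0, so this is a local minimum.
P(-1) = (-1)·e^(-1) ≈ -0.3679.

-0.3679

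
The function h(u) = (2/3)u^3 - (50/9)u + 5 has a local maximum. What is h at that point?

h'(u) = 2u^2 - 50/9 = 0 at u = -5/3, 5/3.
h''(u) = 4u. h''(-5/3) = -20/3 < 0 ⇒ local maximum; h''(5/3) = 20/3 > 0 ⇒ local minimum.
So the local maximum value is h(-5/3) = 905/81.

905/81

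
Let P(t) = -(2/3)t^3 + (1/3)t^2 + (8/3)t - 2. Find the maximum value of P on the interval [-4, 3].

P'(t) = -2t^2 + (2/3)t + 8/3, which vanishes at t = -1 and t = 4/3.
Candidates: P(-4) = 106/3; P(-1) = -11/3; P(4/3) = 46/81; P(3) = -9.
The maximum over the interval is 106/3, attained at t = -4.

106/3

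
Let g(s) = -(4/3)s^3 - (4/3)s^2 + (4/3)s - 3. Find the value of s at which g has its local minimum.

g'(s) = -4s^2 - (8/3)s + 4/3. Setting g'(s) = 0 gives s ∈ {-1, 1/3}.
Since g''(s) = -8s - 8/3, we get g''(-1) = 16/3 > 0 ⇒ local minimum; g''(1/3) = -16/3 < 0 ⇒ local maximum.
Thus g has its local minimum at s = -1, with value -13/3.

-1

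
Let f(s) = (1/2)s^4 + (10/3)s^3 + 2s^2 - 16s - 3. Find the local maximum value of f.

f'(s) = 2s^3 + 10s^2 + 4s - 16. Setting f'(s) = 0 gives s ∈ {-4, -2, 1}.
f''(s) = 6s^2 + 20s + 4. f''(-4) = 20 > 0 ⇒ local minimum; f''(-2) = -12 < 0 ⇒ local maximum; f''(1) = 30 > 0 ⇒ local minimum.
The local maximum is f(-2) = 55/3.

55/3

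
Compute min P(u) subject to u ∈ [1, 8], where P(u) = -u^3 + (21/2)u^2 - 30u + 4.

-76

Differentiating, P'(u) = -3u^2 + 21u - 30; which vanishes at u = 2 and u = 5.
Evaluating at the critical points and endpoints: P(1) = -33/2,  P(2) = -22,  P(5) = -17/2,  P(8) = -76.
Hence the absolute minimum is -76 at u = 8.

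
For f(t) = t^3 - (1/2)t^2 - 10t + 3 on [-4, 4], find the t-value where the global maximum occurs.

4

f'(t) = 3t^2 - t - 10, which vanishes at t = -5/3 and t = 2.
Compare values at every candidate in [-4, 4]: f(-4) = -29; f(-5/3) = 737/54; f(2) = -11; f(4) = 19.
The maximum over the interval is 19, attained at t = 4.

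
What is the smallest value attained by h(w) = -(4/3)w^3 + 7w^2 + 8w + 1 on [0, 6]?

Differentiating, h'(w) = -4w^2 + 14w + 8; whose only zero in [0, 6] is w = 4.
Evaluating at the critical points and endpoints: h(0) = 1, h(4) = 179/3, h(6) = 13.
Hence the absolute minimum is 1 at w = 0.

1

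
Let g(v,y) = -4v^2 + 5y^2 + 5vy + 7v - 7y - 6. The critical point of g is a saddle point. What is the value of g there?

∂g/∂v = -8v + 5y + 7 = 0 and ∂g/∂y = 5v + 10y - 7 = 0, so (v, y) = (1, 1/5).
The Hessian has g_{vv} = -8, g_{yy} = 10, g_{vy} = 5, giving D = -105 < 0, so the point is a saddle point.
g(1, 1/5) = -16/5.

-16/5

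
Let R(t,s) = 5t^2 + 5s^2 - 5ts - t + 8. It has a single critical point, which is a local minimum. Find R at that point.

119/15

∂R/∂t = 10t - 5s - 1 = 0 and ∂R/∂s = -5t + 10s = 0, so (t, s) = (2/15, 1/15).
The Hessian has R_{tt} = 10, R_{ss} = 10, R_{ts} = -5, giving D = 75 > 0 with R_{tt} > 0, so the point is a local minimum.
R(2/15, 1/15) = 119/15.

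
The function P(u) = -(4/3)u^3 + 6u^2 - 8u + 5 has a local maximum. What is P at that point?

P'(u) = -4u^2 + 12u - 8 = 0 at u = 1, 2.
Since P''(u) = -8u + 12, we get P''(1) = 4 > 0 ⇒ local minimum; P''(2) = -4 < 0 ⇒ local maximum.
The local maximum is P(2) = 7/3.

7/3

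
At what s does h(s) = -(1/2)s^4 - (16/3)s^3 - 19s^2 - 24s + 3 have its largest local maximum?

h'(s) = -2s^3 - 16s^2 - 38s - 24. Setting h'(s) = 0 gives s ∈ {-4, -3, -1}.
Since h''(s) = -6s^2 - 32s - 38, we get h''(-4) = -6 < 0 ⇒ local maximum; h''(-3) = 4 > 0 ⇒ local minimum; h''(-1) = -12 < 0 ⇒ local maximum.
The largest local maximum is h(-1) = 77/6.

-1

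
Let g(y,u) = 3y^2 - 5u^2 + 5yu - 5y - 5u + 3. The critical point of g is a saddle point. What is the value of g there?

∂g/∂y = 6y + 5u - 5 = 0 and ∂g/∂u = 5y - 10u - 5 = 0, so (y, u) = (15/17, -1/17).
The Hessian has g_{yy} = 6, g_{uu} = -10, g_{yu} = 5, giving D = -85 < 0, so the point is a saddle point.
g(15/17, -1/17) = 16/17.

16/17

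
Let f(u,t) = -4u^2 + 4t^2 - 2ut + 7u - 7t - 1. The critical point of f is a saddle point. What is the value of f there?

∂f/∂u = -8u - 2t + 7 = 0 and ∂f/∂t = -2u + 8t - 7 = 0, so (u, t) = (21/34, 35/34).
The Hessian has f_{uu} = -8, f_{tt} = 8, f_{ut} = -2, giving D = -68 < 0, so the point is a saddle point.
f(21/34, 35/34) = -83/34.

-83/34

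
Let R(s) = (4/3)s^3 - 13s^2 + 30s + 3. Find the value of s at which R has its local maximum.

R'(s) = 4s^2 - 26s + 30. Setting R'(s) = 0 gives s ∈ {3/2, 5}.
R''(s) = 8s - 26. R''(3/2) = -14 < 0 ⇒ local maximum; R''(5) = 14 > 0 ⇒ local minimum.
So the local maximum value is R(3/2) = 93/4.

3/2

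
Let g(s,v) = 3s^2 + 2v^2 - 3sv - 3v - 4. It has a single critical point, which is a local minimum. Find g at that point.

-29/5

∂g/∂s = 6s - 3v = 0 and ∂g/∂v = -3s + 4v - 3 = 0, so (s, v) = (3/5, 6/5).
The Hessian has g_{ss} = 6, g_{vv} = 4, g_{sv} = -3, giving D = 15 > 0 with g_{ss} > 0, so the point is a local minimum.
g(3/5, 6/5) = -29/5.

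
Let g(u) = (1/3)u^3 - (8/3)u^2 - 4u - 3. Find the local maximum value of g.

-131/81

g'(u) = u^2 - (16/3)u - 4. Setting g'(u) = 0 gives u ∈ {-2/3, 6}.
Second-derivative test with g''(u) = 2u - 16/3: g''(-2/3) = -20/3 < 0 ⇒ local maximum; g''(6) = 20/3 > 0 ⇒ local minimum.
So the local maximum value is g(-2/3) = -131/81.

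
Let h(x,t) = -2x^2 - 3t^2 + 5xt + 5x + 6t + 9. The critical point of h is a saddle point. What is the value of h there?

-288

∂h/∂x = -4x + 5t + 5 = 0 and ∂h/∂t = 5x - 6t + 6 = 0, so (x, t) = (-60, -49).
The Hessian has h_{xx} = -4, h_{tt} = -6, h_{xt} = 5, giving D = -1 < 0, so the point is a saddle point.
h(-60, -49) = -288.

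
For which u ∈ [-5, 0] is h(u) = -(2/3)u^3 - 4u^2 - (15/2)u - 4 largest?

-5

h'(u) = -2u^2 - 8u - 15/2, which vanishes at u = -5/2 and u = -3/2.
Evaluating at the critical points and endpoints: h(-5) = 101/6,  h(-5/2) = 1/6,  h(-3/2) = 1/2,  h(0) = -4.
So the maximum is h(-5) = 101/6.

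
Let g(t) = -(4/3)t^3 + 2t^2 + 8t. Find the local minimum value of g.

-14/3

g'(t) = -4t^2 + 4t + 8. Setting g'(t) = 0 gives t ∈ {-1, 2}.
Second-derivative test with g''(t) = -8t + 4: g''(-1) = 12 > 0 ⇒ local minimum; g''(2) = -12 < 0 ⇒ local maximum.
Thus g has its local minimum at t = -1, with value -14/3.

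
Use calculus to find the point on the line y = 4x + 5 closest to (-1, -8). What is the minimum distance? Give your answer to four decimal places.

Minimize D(x)^2 = (x + 1)^2 + (4x + 13)^2.
d/dx[D^2] = 2(x + 1) + 2·4·(4x + 13) = 0 ⇒ x = -53/17.
Then y = -127/17 and the distance is √(81/17) ≈ 2.1828.

2.1828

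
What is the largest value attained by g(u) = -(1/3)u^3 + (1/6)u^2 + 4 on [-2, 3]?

22/3

Differentiating, g'(u) = -u^2 + (1/3)u; which vanishes at u = 0 and u = 1/3.
Evaluating at the critical points and endpoints: g(-2) = 22/3, g(0) = 4, g(1/3) = 649/162, g(3) = -7/2.
The maximum over the interval is 22/3, attained at u = -2.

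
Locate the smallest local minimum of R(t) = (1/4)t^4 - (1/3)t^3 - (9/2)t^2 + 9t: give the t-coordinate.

-3

R'(t) = t^3 - t^2 - 9t + 9. Setting R'(t) = 0 gives t ∈ {-3, 1, 3}.
Second-derivative test with R''(t) = 3t^2 - 2t - 9: R''(-3) = 24 > 0 ⇒ local minimum; R''(1) = -8 < 0 ⇒ local maximum; R''(3) = 12 > 0 ⇒ local minimum.
So the smallest local minimum value is R(-3) = -153/4.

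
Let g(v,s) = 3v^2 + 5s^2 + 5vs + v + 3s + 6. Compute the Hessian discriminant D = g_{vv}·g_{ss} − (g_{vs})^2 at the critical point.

∂g/∂v = 6v + 5s + 1 = 0 and ∂g/∂s = 5v + 10s + 3 = 0, so (v, s) = (1/7, -13/35).
The Hessian has g_{vv} = 6, g_{ss} = 10, g_{vs} = 5, giving D = 35 > 0 with g_{vv} > 0, so the point is a local minimum.
D = (6)·(10) − (5)^2 = 35.

35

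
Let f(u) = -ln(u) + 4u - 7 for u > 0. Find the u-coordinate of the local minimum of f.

f'(u) = -1/u + 4 = 0 gives u = 1/4.
f''(u) = 1/u², which is positive for u > 0, so this is a local minimum.
f(1/4) = -1·ln(1/4) + 1 - 7 ≈ -4.6137.

1/4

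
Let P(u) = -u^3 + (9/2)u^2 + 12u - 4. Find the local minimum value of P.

Critical points: P'(u) = -3u^2 + 9u + 12 vanishes at u = -1, 4.
Since P''(u) = -6u + 9, we get P''(-1) = 15 > 0 ⇒ local minimum; P''(4) = -15 < 0 ⇒ local maximum.
The local minimum is P(-1) = -21/2.

-21/2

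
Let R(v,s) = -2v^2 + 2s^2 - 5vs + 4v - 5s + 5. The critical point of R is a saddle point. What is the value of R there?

∂R/∂v = -4v - 5s + 4 = 0 and ∂R/∂s = -5v + 4s - 5 = 0, so (v, s) = (-9/41, 40/41).
The Hessian has R_{vv} = -4, R_{ss} = 4, R_{vs} = -5, giving D = -41 < 0, so the point is a saddle point.
R(-9/41, 40/41) = 87/41.

87/41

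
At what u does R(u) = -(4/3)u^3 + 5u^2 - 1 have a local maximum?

Critical points: R'(u) = -4u^2 + 10u vanishes at u = 0, 5/2.
R''(u) = -8u + 10. R''(0) = 10 > 0 ⇒ local minimum; R''(5/2) = -10 < 0 ⇒ local maximum.
Thus R has its local maximum at u = 5/2, with value 113/12.

5/2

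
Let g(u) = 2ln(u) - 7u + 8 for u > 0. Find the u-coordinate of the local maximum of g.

2/7

g'(u) = 2/u − 7 = 0 gives u = 2/7.
g''(u) = -2/u², which is negative for u > 0, so this is a local maximum.
g(2/7) = 2·ln(2/7) - 2 + 8 ≈ 3.4945.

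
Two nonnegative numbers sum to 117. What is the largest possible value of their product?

With x + y = 117, the product is P(x) = x(117 − x).
P'(x) = 117 − 2x = 0 gives x = 117/2; P'' = −2 < 0, so this is the maximum.
P = 117/2·117/2 = 13689/4.

13689/4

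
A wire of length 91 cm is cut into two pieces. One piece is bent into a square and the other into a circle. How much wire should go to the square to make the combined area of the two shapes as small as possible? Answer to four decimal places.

Let x be the length used for the square. Square side x/4; circle radius (91−x)/(2π).
A(x) = (x/4)² + π·((91−x)/(2π))² = x²/16 + (91−x)²/(4π) for 0 ≤ x ≤ 91. A'(x) = x/8 − (91−x)/(2π) = 0 gives x = 4·91/(π+4) ≈ 50.9690.
A'' = 1/8 + 1/(2π) > 0, so this gives the minimum combined area; x ≈ 50.9690 cm to the square.

50.9690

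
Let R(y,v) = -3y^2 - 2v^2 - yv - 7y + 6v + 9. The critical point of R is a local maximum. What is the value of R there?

455/23

∂R/∂y = -6y - v - 7 = 0 and ∂R/∂v = -y - 4v + 6 = 0, so (y, v) = (-34/23, 43/23).
The Hessian has R_{yy} = -6, R_{vv} = -4, R_{yv} = -1, giving D = 23 > 0 with R_{yy} < 0, so the point is a local maximum.
R(-34/23, 43/23) = 455/23.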